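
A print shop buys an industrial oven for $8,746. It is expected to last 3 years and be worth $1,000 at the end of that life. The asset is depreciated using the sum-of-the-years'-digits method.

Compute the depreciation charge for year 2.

$2,582

Depreciable base = $8,746 − $1,000 = $7,746.
Sum of the years' digits = 3+2+1 = 6.
Year 1: $7,746 × 3/6 = $3,873. Book value $4,873.
Year 2: $7,746 × 2/6 = $2,582. Book value $2,291.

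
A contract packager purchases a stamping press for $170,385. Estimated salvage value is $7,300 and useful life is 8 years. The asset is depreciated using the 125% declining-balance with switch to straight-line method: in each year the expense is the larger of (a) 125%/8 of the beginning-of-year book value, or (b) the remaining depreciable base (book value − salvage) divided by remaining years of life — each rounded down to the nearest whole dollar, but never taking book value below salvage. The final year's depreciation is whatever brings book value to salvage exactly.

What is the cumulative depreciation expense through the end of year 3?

Depreciable base = $170,385 − $7,300 = $163,085.
Year 1: DB = ⌊$170,385 × 125%/8⌋ = $26,622; SL = ⌊$163,085/8⌋ = $20,385 → take DB $26,622. Book value $143,763.
Year 2: DB = ⌊$143,763 × 125%/8⌋ = $22,462; SL = ⌊$136,463/7⌋ = $19,494 → take DB $22,462. Book value $121,301.
Year 3: DB = ⌊$121,301 × 125%/8⌋ = $18,953; SL = ⌊$114,001/6⌋ = $19,000 → take SL $19,000. Book value $102,301.
Accumulated through year 3 = $170,385 − $102,301 = $68,084.

$68,084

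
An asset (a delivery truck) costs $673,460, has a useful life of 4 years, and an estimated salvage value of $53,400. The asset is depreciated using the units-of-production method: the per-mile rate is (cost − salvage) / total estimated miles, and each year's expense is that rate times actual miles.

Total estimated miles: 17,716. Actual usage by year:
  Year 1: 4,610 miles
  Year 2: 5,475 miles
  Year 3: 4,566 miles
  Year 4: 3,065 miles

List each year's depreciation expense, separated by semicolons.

$161,350; $191,625; $159,810; $107,275

Depreciable base = $673,460 − $53,400 = $620,060.
Rate = $620,060 / 17,716 miles = $35 per mile.
Year 1: 4,610 × $35 = $161,350. Book value $512,110.
Year 2: 5,475 × $35 = $191,625. Book value $320,485.
Year 3: 4,566 × $35 = $159,810. Book value $160,675.
Year 4: 3,065 × $35 = $107,275. Book value $53,400.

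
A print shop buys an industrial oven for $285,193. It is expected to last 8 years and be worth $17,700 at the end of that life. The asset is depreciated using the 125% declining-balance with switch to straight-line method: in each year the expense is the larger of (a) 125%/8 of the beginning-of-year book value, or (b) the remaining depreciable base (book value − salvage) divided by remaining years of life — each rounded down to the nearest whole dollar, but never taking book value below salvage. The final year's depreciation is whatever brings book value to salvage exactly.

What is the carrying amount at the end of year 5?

Depreciable base = $285,193 − $17,700 = $267,493.
Year 1: DB = ⌊$285,193 × 125%/8⌋ = $44,561; SL = ⌊$267,493/8⌋ = $33,436 → take DB $44,561. Book value $240,632.
Year 2: DB = ⌊$240,632 × 125%/8⌋ = $37,598; SL = ⌊$222,932/7⌋ = $31,847 → take DB $37,598. Book value $203,034.
Year 3: DB = ⌊$203,034 × 125%/8⌋ = $31,724; SL = ⌊$185,334/6⌋ = $30,889 → take DB $31,724. Book value $171,310.
Year 4: DB = ⌊$171,310 × 125%/8⌋ = $26,767; SL = ⌊$153,610/5⌋ = $30,722 → take SL $30,722. Book value $140,588.
Year 5: DB = ⌊$140,588 × 125%/8⌋ = $21,966; SL = ⌊$122,888/4⌋ = $30,722 → take SL $30,722. Book value $109,866.

$109,866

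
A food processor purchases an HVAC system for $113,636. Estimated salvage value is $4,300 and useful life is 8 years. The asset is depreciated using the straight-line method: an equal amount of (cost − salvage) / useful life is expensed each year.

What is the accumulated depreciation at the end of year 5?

$68,335

Depreciable base = $113,636 − $4,300 = $109,336.
Annual expense = $109,336 / 8 = $13,667.
End of year 1: book value $99,969.
End of year 2: book value $86,302.
End of year 3: book value $72,635.
End of year 4: book value $58,968.
End of year 5: book value $45,301.
Accumulated through year 5 = $113,636 − $45,301 = $68,335.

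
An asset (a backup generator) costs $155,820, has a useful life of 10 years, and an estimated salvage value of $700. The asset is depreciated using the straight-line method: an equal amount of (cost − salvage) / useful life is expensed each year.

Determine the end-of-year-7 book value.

Depreciable base = $155,820 − $700 = $155,120.
Annual expense = $155,120 / 10 = $15,512.
End of year 1: book value $140,308.
End of year 2: book value $124,796.
End of year 3: book value $109,284.
End of year 4: book value $93,772.
End of year 5: book value $78,260.
End of year 6: book value $62,748.
End of year 7: book value $47,236.

$47,236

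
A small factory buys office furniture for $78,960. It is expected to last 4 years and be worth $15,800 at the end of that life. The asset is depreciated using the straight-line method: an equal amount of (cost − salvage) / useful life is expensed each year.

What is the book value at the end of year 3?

$31,590

Depreciable base = $78,960 − $15,800 = $63,160.
Annual expense = $63,160 / 4 = $15,790.
End of year 1: book value $63,170.
End of year 2: book value $47,380.
End of year 3: book value $31,590.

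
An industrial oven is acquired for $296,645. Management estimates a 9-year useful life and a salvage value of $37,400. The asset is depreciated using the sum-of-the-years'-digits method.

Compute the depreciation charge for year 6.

$23,044

Depreciable base = $296,645 − $37,400 = $259,245.
Sum of the years' digits = 9+8+7+6+5+4+3+2+1 = 45.
Year 1: $259,245 × 9/45 = $51,849. Book value $244,796.
Year 2: $259,245 × 8/45 = $46,088. Book value $198,708.
Year 3: $259,245 × 7/45 = $40,327. Book value $158,381.
Year 4: $259,245 × 6/45 = $34,566. Book value $123,815.
Year 5: $259,245 × 5/45 = $28,805. Book value $95,010.
Year 6: $259,245 × 4/45 = $23,044. Book value $71,966.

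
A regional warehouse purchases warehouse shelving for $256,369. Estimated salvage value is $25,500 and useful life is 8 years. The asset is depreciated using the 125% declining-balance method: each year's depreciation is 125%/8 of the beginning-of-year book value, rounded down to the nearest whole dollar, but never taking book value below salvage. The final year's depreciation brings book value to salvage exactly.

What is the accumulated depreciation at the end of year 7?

$178,319

Depreciable base = $256,369 − $25,500 = $230,869.
Year 1: ⌊$256,369 × 125%/8⌋ = $40,057. Book value $216,312.
Year 2: ⌊$216,312 × 125%/8⌋ = $33,798. Book value $182,514.
Year 3: ⌊$182,514 × 125%/8⌋ = $28,517. Book value $153,997.
Year 4: ⌊$153,997 × 125%/8⌋ = $24,062. Book value $129,935.
Year 5: ⌊$129,935 × 125%/8⌋ = $20,302. Book value $109,633.
Year 6: ⌊$109,633 × 125%/8⌋ = $17,130. Book value $92,503.
Year 7: ⌊$92,503 × 125%/8⌋ = $14,453. Book value $78,050.
Accumulated through year 7 = $256,369 − $78,050 = $178,319.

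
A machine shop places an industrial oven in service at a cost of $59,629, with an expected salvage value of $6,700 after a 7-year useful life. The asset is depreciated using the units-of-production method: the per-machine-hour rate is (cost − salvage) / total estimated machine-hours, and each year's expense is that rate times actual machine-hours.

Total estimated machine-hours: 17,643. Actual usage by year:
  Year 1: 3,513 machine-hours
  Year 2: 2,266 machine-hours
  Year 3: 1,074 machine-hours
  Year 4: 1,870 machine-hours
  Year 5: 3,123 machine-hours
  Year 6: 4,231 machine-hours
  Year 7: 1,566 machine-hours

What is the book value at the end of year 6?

Depreciable base = $59,629 − $6,700 = $52,929.
Rate = $52,929 / 17,643 machine-hours = $3 per machine-hour.
Year 1: 3,513 × $3 = $10,539. Book value $49,090.
Year 2: 2,266 × $3 = $6,798. Book value $42,292.
Year 3: 1,074 × $3 = $3,222. Book value $39,070.
Year 4: 1,870 × $3 = $5,610. Book value $33,460.
Year 5: 3,123 × $3 = $9,369. Book value $24,091.
Year 6: 4,231 × $3 = $12,693. Book value $11,398.

$11,398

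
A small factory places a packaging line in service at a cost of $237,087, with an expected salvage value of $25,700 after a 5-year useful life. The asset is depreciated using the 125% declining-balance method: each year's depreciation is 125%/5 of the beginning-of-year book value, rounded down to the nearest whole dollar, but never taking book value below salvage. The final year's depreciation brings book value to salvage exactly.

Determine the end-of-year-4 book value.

$75,017

Depreciable base = $237,087 − $25,700 = $211,387.
Year 1: ⌊$237,087 × 125%/5⌋ = $59,271. Book value $177,816.
Year 2: ⌊$177,816 × 125%/5⌋ = $44,454. Book value $133,362.
Year 3: ⌊$133,362 × 125%/5⌋ = $33,340. Book value $100,022.
Year 4: ⌊$100,022 × 125%/5⌋ = $25,005. Book value $75,017.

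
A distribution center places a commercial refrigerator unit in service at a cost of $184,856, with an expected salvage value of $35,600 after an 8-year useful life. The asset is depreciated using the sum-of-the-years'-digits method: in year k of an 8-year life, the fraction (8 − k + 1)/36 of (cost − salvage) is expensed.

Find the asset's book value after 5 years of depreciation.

$60,476

Depreciable base = $184,856 − $35,600 = $149,256.
Sum of the years' digits = 8+7+6+5+4+3+2+1 = 36.
Year 1: $149,256 × 8/36 = $33,168. Book value $151,688.
Year 2: $149,256 × 7/36 = $29,022. Book value $122,666.
Year 3: $149,256 × 6/36 = $24,876. Book value $97,790.
Year 4: $149,256 × 5/36 = $20,730. Book value $77,060.
Year 5: $149,256 × 4/36 = $16,584. Book value $60,476.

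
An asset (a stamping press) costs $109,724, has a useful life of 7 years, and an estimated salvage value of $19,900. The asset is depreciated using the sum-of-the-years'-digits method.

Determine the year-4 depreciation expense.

Depreciable base = $109,724 − $19,900 = $89,824.
Sum of the years' digits = 7+6+5+4+3+2+1 = 28.
Year 1: $89,824 × 7/28 = $22,456. Book value $87,268.
Year 2: $89,824 × 6/28 = $19,248. Book value $68,020.
Year 3: $89,824 × 5/28 = $16,040. Book value $51,980.
Year 4: $89,824 × 4/28 = $12,832. Book value $39,148.

$12,832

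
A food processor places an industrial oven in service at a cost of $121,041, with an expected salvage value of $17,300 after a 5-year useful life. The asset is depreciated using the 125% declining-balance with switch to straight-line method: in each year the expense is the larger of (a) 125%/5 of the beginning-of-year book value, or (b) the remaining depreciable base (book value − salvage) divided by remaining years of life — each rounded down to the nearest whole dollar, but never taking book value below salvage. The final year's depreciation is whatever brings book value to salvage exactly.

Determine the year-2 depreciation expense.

$22,695

Depreciable base = $121,041 − $17,300 = $103,741.
Year 1: DB = ⌊$121,041 × 125%/5⌋ = $30,260; SL = ⌊$103,741/5⌋ = $20,748 → take DB $30,260. Book value $90,781.
Year 2: DB = ⌊$90,781 × 125%/5⌋ = $22,695; SL = ⌊$73,481/4⌋ = $18,370 → take DB $22,695. Book value $68,086.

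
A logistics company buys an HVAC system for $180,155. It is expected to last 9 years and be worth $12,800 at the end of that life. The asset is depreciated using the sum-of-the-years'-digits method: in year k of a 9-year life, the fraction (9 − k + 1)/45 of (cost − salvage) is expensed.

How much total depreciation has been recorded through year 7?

$156,198

Depreciable base = $180,155 − $12,800 = $167,355.
Sum of the years' digits = 9+8+7+6+5+4+3+2+1 = 45.
Year 1: $167,355 × 9/45 = $33,471. Book value $146,684.
Year 2: $167,355 × 8/45 = $29,752. Book value $116,932.
Year 3: $167,355 × 7/45 = $26,033. Book value $90,899.
Year 4: $167,355 × 6/45 = $22,314. Book value $68,585.
Year 5: $167,355 × 5/45 = $18,595. Book value $49,990.
Year 6: $167,355 × 4/45 = $14,876. Book value $35,114.
Year 7: $167,355 × 3/45 = $11,157. Book value $23,957.
Accumulated through year 7 = $180,155 − $23,957 = $156,198.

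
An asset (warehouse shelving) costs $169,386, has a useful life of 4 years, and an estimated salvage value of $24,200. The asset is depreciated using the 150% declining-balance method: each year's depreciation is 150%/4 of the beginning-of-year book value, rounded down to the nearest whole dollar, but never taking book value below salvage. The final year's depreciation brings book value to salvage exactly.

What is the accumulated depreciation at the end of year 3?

$128,031

Depreciable base = $169,386 − $24,200 = $145,186.
Year 1: ⌊$169,386 × 150%/4⌋ = $63,519. Book value $105,867.
Year 2: ⌊$105,867 × 150%/4⌋ = $39,700. Book value $66,167.
Year 3: ⌊$66,167 × 150%/4⌋ = $24,812. Book value $41,355.
Accumulated through year 3 = $169,386 − $41,355 = $128,031.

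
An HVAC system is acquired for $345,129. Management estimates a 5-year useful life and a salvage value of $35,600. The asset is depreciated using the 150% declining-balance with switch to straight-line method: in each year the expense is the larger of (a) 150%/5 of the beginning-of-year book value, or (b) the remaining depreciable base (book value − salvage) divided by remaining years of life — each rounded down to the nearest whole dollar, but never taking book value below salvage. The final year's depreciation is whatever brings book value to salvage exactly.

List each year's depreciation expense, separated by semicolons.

$103,538; $72,477; $50,734; $41,390; $41,390

Depreciable base = $345,129 − $35,600 = $309,529.
Year 1: DB = ⌊$345,129 × 150%/5⌋ = $103,538; SL = ⌊$309,529/5⌋ = $61,905 → take DB $103,538. Book value $241,591.
Year 2: DB = ⌊$241,591 × 150%/5⌋ = $72,477; SL = ⌊$205,991/4⌋ = $51,497 → take DB $72,477. Book value $169,114.
Year 3: DB = ⌊$169,114 × 150%/5⌋ = $50,734; SL = ⌊$133,514/3⌋ = $44,504 → take DB $50,734. Book value $118,380.
Year 4: DB = ⌊$118,380 × 150%/5⌋ = $35,514; SL = ⌊$82,780/2⌋ = $41,390 → take SL $41,390. Book value $76,990.
Year 5 (final): $76,990 − $35,600 = $41,390. Book value $35,600.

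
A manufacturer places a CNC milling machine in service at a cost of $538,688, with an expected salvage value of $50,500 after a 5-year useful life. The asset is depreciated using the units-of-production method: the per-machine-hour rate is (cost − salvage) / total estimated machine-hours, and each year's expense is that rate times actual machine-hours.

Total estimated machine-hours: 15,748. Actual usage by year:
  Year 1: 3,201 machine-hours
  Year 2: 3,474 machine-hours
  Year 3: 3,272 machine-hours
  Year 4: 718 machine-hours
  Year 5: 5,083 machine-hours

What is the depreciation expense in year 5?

Depreciable base = $538,688 − $50,500 = $488,188.
Rate = $488,188 / 15,748 machine-hours = $31 per machine-hour.
Year 1: 3,201 × $31 = $99,231. Book value $439,457.
Year 2: 3,474 × $31 = $107,694. Book value $331,763.
Year 3: 3,272 × $31 = $101,432. Book value $230,331.
Year 4: 718 × $31 = $22,258. Book value $208,073.
Year 5: 5,083 × $31 = $157,573. Book value $50,500.

$157,573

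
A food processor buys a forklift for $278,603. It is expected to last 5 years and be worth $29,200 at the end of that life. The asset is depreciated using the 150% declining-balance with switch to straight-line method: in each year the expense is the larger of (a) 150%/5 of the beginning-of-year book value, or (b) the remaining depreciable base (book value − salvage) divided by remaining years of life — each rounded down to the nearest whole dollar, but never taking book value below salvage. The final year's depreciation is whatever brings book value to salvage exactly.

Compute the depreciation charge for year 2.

$58,506

Depreciable base = $278,603 − $29,200 = $249,403.
Year 1: DB = ⌊$278,603 × 150%/5⌋ = $83,580; SL = ⌊$249,403/5⌋ = $49,880 → take DB $83,580. Book value $195,023.
Year 2: DB = ⌊$195,023 × 150%/5⌋ = $58,506; SL = ⌊$165,823/4⌋ = $41,455 → take DB $58,506. Book value $136,517.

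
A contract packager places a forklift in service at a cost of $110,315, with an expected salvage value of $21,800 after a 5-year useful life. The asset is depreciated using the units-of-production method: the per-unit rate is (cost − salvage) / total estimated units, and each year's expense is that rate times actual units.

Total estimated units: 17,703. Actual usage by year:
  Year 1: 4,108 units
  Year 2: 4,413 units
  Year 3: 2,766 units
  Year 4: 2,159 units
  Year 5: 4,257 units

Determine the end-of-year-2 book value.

Depreciable base = $110,315 − $21,800 = $88,515.
Rate = $88,515 / 17,703 units = $5 per unit.
Year 1: 4,108 × $5 = $20,540. Book value $89,775.
Year 2: 4,413 × $5 = $22,065. Book value $67,710.

$67,710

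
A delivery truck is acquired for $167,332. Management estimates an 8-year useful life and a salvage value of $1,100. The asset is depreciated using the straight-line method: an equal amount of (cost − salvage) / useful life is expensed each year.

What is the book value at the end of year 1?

$146,553

Depreciable base = $167,332 − $1,100 = $166,232.
Annual expense = $166,232 / 8 = $20,779.
End of year 1: book value $146,553.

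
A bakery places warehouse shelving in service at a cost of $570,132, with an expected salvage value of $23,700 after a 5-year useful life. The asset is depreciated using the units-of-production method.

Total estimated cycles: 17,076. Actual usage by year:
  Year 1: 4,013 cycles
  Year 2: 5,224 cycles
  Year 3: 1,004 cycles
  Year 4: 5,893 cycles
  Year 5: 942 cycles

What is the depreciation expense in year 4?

Depreciable base = $570,132 − $23,700 = $546,432.
Rate = $546,432 / 17,076 cycles = $32 per cycle.
Year 1: 4,013 × $32 = $128,416. Book value $441,716.
Year 2: 5,224 × $32 = $167,168. Book value $274,548.
Year 3: 1,004 × $32 = $32,128. Book value $242,420.
Year 4: 5,893 × $32 = $188,576. Book value $53,844.

$188,576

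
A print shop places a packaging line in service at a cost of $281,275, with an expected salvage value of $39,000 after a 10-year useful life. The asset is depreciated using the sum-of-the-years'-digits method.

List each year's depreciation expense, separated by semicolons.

$44,050; $39,645; $35,240; $30,835; $26,430; $22,025; $17,620; $13,215; $8,810; $4,405

Depreciable base = $281,275 − $39,000 = $242,275.
Sum of the years' digits = 10+9+8+7+6+5+4+3+2+1 = 55.
Year 1: $242,275 × 10/55 = $44,050. Book value $237,225.
Year 2: $242,275 × 9/55 = $39,645. Book value $197,580.
Year 3: $242,275 × 8/55 = $35,240. Book value $162,340.
Year 4: $242,275 × 7/55 = $30,835. Book value $131,505.
Year 5: $242,275 × 6/55 = $26,430. Book value $105,075.
Year 6: $242,275 × 5/55 = $22,025. Book value $83,050.
Year 7: $242,275 × 4/55 = $17,620. Book value $65,430.
Year 8: $242,275 × 3/55 = $13,215. Book value $52,215.
Year 9: $242,275 × 2/55 = $8,810. Book value $43,405.
Year 10: $242,275 × 1/55 = $4,405. Book value $39,000.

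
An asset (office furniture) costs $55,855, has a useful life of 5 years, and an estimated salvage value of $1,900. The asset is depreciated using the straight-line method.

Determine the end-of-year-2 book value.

$34,273

Depreciable base = $55,855 − $1,900 = $53,955.
Annual expense = $53,955 / 5 = $10,791.
End of year 1: book value $45,064.
End of year 2: book value $34,273.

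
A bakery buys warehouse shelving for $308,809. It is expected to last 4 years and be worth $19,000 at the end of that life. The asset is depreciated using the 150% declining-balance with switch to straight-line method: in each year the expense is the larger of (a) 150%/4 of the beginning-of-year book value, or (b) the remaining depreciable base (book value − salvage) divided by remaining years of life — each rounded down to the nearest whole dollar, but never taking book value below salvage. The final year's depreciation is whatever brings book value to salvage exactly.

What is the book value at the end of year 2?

Depreciable base = $308,809 − $19,000 = $289,809.
Year 1: DB = ⌊$308,809 × 150%/4⌋ = $115,803; SL = ⌊$289,809/4⌋ = $72,452 → take DB $115,803. Book value $193,006.
Year 2: DB = ⌊$193,006 × 150%/4⌋ = $72,377; SL = ⌊$174,006/3⌋ = $58,002 → take DB $72,377. Book value $120,629.

$120,629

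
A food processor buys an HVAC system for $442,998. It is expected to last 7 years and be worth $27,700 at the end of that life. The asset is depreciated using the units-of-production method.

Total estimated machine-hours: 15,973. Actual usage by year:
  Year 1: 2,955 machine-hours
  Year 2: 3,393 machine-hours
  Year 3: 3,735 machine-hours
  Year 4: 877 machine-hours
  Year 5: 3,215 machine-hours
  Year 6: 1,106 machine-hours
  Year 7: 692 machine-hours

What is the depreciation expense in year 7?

$17,992

Depreciable base = $442,998 − $27,700 = $415,298.
Rate = $415,298 / 15,973 machine-hours = $26 per machine-hour.
Year 1: 2,955 × $26 = $76,830. Book value $366,168.
Year 2: 3,393 × $26 = $88,218. Book value $277,950.
Year 3: 3,735 × $26 = $97,110. Book value $180,840.
Year 4: 877 × $26 = $22,802. Book value $158,038.
Year 5: 3,215 × $26 = $83,590. Book value $74,448.
Year 6: 1,106 × $26 = $28,756. Book value $45,692.
Year 7: 692 × $26 = $17,992. Book value $27,700.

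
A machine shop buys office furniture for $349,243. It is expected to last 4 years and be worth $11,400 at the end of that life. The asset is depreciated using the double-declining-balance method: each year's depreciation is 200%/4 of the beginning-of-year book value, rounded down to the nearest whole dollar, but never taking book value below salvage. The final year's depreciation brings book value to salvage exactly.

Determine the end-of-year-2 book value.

Depreciable base = $349,243 − $11,400 = $337,843.
Year 1: ⌊$349,243 × 200%/4⌋ = $174,621. Book value $174,622.
Year 2: ⌊$174,622 × 200%/4⌋ = $87,311. Book value $87,311.

$87,311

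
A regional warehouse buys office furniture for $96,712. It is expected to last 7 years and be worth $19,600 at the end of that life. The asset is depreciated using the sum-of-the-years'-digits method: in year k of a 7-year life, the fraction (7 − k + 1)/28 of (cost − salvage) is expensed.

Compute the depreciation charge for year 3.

$13,770

Depreciable base = $96,712 − $19,600 = $77,112.
Sum of the years' digits = 7+6+5+4+3+2+1 = 28.
Year 1: $77,112 × 7/28 = $19,278. Book value $77,434.
Year 2: $77,112 × 6/28 = $16,524. Book value $60,910.
Year 3: $77,112 × 5/28 = $13,770. Book value $47,140.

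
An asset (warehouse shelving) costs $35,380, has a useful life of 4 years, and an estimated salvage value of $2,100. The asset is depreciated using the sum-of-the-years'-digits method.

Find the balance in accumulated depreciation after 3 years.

$29,952

Depreciable base = $35,380 − $2,100 = $33,280.
Sum of the years' digits = 4+3+2+1 = 10.
Year 1: $33,280 × 4/10 = $13,312. Book value $22,068.
Year 2: $33,280 × 3/10 = $9,984. Book value $12,084.
Year 3: $33,280 × 2/10 = $6,656. Book value $5,428.
Accumulated through year 3 = $35,380 − $5,428 = $29,952.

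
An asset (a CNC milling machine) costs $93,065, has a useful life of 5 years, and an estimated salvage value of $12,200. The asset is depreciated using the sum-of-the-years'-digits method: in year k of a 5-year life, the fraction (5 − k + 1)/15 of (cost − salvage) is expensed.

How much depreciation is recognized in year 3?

$16,173

Depreciable base = $93,065 − $12,200 = $80,865.
Sum of the years' digits = 5+4+3+2+1 = 15.
Year 1: $80,865 × 5/15 = $26,955. Book value $66,110.
Year 2: $80,865 × 4/15 = $21,564. Book value $44,546.
Year 3: $80,865 × 3/15 = $16,173. Book value $28,373.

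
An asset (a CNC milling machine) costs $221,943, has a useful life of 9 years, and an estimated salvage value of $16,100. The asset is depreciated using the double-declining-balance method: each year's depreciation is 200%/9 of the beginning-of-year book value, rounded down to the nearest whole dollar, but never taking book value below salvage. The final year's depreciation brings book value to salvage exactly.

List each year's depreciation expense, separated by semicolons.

Depreciable base = $221,943 − $16,100 = $205,843.
Year 1: ⌊$221,943 × 200%/9⌋ = $49,320. Book value $172,623.
Year 2: ⌊$172,623 × 200%/9⌋ = $38,360. Book value $134,263.
Year 3: ⌊$134,263 × 200%/9⌋ = $29,836. Book value $104,427.
Year 4: ⌊$104,427 × 200%/9⌋ = $23,206. Book value $81,221.
Year 5: ⌊$81,221 × 200%/9⌋ = $18,049. Book value $63,172.
Year 6: ⌊$63,172 × 200%/9⌋ = $14,038. Book value $49,134.
Year 7: ⌊$49,134 × 200%/9⌋ = $10,918. Book value $38,216.
Year 8: ⌊$38,216 × 200%/9⌋ = $8,492. Book value $29,724.
Year 9 (final): $29,724 − $16,100 = $13,624. Book value $16,100.

$49,320; $38,360; $29,836; $23,206; $18,049; $14,038; $10,918; $8,492; $13,624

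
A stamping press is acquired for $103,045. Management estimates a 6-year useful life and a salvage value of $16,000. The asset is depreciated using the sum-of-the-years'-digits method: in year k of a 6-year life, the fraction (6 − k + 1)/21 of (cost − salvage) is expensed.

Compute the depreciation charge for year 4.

Depreciable base = $103,045 − $16,000 = $87,045.
Sum of the years' digits = 6+5+4+3+2+1 = 21.
Year 1: $87,045 × 6/21 = $24,870. Book value $78,175.
Year 2: $87,045 × 5/21 = $20,725. Book value $57,450.
Year 3: $87,045 × 4/21 = $16,580. Book value $40,870.
Year 4: $87,045 × 3/21 = $12,435. Book value $28,435.

$12,435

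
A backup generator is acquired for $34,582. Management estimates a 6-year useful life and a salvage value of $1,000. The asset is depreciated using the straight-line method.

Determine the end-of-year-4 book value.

$12,194

Depreciable base = $34,582 − $1,000 = $33,582.
Annual expense = $33,582 / 6 = $5,597.
End of year 1: book value $28,985.
End of year 2: book value $23,388.
End of year 3: book value $17,791.
End of year 4: book value $12,194.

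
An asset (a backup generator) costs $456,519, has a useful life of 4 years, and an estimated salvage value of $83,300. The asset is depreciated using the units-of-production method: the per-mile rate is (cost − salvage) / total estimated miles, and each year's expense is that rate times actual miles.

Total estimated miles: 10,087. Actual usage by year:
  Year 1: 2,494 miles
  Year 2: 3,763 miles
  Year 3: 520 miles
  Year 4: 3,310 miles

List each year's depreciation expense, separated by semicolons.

Depreciable base = $456,519 − $83,300 = $373,219.
Rate = $373,219 / 10,087 miles = $37 per mile.
Year 1: 2,494 × $37 = $92,278. Book value $364,241.
Year 2: 3,763 × $37 = $139,231. Book value $225,010.
Year 3: 520 × $37 = $19,240. Book value $205,770.
Year 4: 3,310 × $37 = $122,470. Book value $83,300.

$92,278; $139,231; $19,240; $122,470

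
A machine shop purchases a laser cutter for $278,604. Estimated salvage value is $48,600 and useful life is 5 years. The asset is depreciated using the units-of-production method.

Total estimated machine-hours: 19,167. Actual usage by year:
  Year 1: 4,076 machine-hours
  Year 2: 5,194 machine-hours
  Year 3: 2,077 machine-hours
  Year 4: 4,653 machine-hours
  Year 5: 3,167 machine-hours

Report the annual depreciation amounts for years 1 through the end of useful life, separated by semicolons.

$48,912; $62,328; $24,924; $55,836; $38,004

Depreciable base = $278,604 − $48,600 = $230,004.
Rate = $230,004 / 19,167 machine-hours = $12 per machine-hour.
Year 1: 4,076 × $12 = $48,912. Book value $229,692.
Year 2: 5,194 × $12 = $62,328. Book value $167,364.
Year 3: 2,077 × $12 = $24,924. Book value $142,440.
Year 4: 4,653 × $12 = $55,836. Book value $86,604.
Year 5: 3,167 × $12 = $38,004. Book value $48,600.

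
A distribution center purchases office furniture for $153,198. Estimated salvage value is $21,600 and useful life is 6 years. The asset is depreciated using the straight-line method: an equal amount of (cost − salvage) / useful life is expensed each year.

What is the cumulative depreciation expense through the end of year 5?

$109,665

Depreciable base = $153,198 − $21,600 = $131,598.
Annual expense = $131,598 / 6 = $21,933.
End of year 1: book value $131,265.
End of year 2: book value $109,332.
End of year 3: book value $87,399.
End of year 4: book value $65,466.
End of year 5: book value $43,533.
Accumulated through year 5 = $153,198 − $43,533 = $109,665.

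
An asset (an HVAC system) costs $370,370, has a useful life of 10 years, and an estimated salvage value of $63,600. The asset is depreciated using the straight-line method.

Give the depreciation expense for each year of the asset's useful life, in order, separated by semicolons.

$30,677; $30,677; $30,677; $30,677; $30,677; $30,677; $30,677; $30,677; $30,677; $30,677

Depreciable base = $370,370 − $63,600 = $306,770.
Annual expense = $306,770 / 10 = $30,677.
End of year 1: book value $339,693.
End of year 2: book value $309,016.
End of year 3: book value $278,339.
End of year 4: book value $247,662.
End of year 5: book value $216,985.
End of year 6: book value $186,308.
End of year 7: book value $155,631.
End of year 8: book value $124,954.
End of year 9: book value $94,277.
End of year 10: book value $63,600.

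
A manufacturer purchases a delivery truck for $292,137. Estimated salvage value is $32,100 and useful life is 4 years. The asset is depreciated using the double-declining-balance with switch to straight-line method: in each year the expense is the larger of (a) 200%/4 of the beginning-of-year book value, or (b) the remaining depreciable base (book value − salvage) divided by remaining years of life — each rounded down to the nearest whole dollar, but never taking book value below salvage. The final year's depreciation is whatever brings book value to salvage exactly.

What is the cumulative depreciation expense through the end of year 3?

$255,619

Depreciable base = $292,137 − $32,100 = $260,037.
Year 1: DB = ⌊$292,137 × 200%/4⌋ = $146,068; SL = ⌊$260,037/4⌋ = $65,009 → take DB $146,068. Book value $146,069.
Year 2: DB = ⌊$146,069 × 200%/4⌋ = $73,034; SL = ⌊$113,969/3⌋ = $37,989 → take DB $73,034. Book value $73,035.
Year 3: DB = ⌊$73,035 × 200%/4⌋ = $36,517; SL = ⌊$40,935/2⌋ = $20,467 → take DB $36,517. Book value $36,518.
Accumulated through year 3 = $292,137 − $36,518 = $255,619.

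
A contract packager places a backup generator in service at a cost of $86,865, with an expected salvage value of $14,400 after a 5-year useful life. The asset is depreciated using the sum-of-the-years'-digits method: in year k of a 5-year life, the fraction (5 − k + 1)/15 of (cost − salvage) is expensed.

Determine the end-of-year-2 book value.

$43,386

Depreciable base = $86,865 − $14,400 = $72,465.
Sum of the years' digits = 5+4+3+2+1 = 15.
Year 1: $72,465 × 5/15 = $24,155. Book value $62,710.
Year 2: $72,465 × 4/15 = $19,324. Book value $43,386.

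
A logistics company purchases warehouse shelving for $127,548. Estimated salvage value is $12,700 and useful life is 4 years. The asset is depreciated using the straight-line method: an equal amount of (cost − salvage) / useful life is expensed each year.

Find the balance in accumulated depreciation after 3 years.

$86,136

Depreciable base = $127,548 − $12,700 = $114,848.
Annual expense = $114,848 / 4 = $28,712.
End of year 1: book value $98,836.
End of year 2: book value $70,124.
End of year 3: book value $41,412.
Accumulated through year 3 = $127,548 − $41,412 = $86,136.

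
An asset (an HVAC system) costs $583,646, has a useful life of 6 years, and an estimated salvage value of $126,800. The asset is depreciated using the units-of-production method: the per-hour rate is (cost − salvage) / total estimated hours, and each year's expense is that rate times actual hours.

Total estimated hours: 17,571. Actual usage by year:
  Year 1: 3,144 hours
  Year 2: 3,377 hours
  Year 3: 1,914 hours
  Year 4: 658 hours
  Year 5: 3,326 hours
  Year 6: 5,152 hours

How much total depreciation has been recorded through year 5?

$322,894

Depreciable base = $583,646 − $126,800 = $456,846.
Rate = $456,846 / 17,571 hours = $26 per hour.
Year 1: 3,144 × $26 = $81,744. Book value $501,902.
Year 2: 3,377 × $26 = $87,802. Book value $414,100.
Year 3: 1,914 × $26 = $49,764. Book value $364,336.
Year 4: 658 × $26 = $17,108. Book value $347,228.
Year 5: 3,326 × $26 = $86,476. Book value $260,752.
Accumulated through year 5 = $583,646 − $260,752 = $322,894.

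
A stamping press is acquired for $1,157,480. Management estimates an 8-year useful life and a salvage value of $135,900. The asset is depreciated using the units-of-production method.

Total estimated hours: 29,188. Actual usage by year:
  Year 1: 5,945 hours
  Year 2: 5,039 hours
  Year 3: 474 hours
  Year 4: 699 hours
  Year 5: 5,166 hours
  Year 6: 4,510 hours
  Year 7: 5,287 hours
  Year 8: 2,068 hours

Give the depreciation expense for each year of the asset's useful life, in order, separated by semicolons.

$208,075; $176,365; $16,590; $24,465; $180,810; $157,850; $185,045; $72,380

Depreciable base = $1,157,480 − $135,900 = $1,021,580.
Rate = $1,021,580 / 29,188 hours = $35 per hour.
Year 1: 5,945 × $35 = $208,075. Book value $949,405.
Year 2: 5,039 × $35 = $176,365. Book value $773,040.
Year 3: 474 × $35 = $16,590. Book value $756,450.
Year 4: 699 × $35 = $24,465. Book value $731,985.
Year 5: 5,166 × $35 = $180,810. Book value $551,175.
Year 6: 4,510 × $35 = $157,850. Book value $393,325.
Year 7: 5,287 × $35 = $185,045. Book value $208,280.
Year 8: 2,068 × $35 = $72,380. Book value $135,900.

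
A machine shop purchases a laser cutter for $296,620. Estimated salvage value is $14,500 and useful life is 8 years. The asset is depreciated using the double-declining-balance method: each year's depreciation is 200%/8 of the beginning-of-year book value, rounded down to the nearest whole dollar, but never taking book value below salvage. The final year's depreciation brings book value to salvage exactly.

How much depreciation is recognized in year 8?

$25,095

Depreciable base = $296,620 − $14,500 = $282,120.
Year 1: ⌊$296,620 × 200%/8⌋ = $74,155. Book value $222,465.
Year 2: ⌊$222,465 × 200%/8⌋ = $55,616. Book value $166,849.
Year 3: ⌊$166,849 × 200%/8⌋ = $41,712. Book value $125,137.
Year 4: ⌊$125,137 × 200%/8⌋ = $31,284. Book value $93,853.
Year 5: ⌊$93,853 × 200%/8⌋ = $23,463. Book value $70,390.
Year 6: ⌊$70,390 × 200%/8⌋ = $17,597. Book value $52,793.
Year 7: ⌊$52,793 × 200%/8⌋ = $13,198. Book value $39,595.
Year 8 (final): $39,595 − $14,500 = $25,095. Book value $14,500.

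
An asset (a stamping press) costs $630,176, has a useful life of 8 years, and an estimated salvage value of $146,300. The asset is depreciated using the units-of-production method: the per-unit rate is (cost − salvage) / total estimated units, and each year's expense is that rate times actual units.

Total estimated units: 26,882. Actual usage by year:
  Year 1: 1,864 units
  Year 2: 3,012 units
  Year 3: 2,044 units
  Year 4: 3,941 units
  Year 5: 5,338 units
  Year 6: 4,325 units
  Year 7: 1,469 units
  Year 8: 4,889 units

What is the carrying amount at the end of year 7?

Depreciable base = $630,176 − $146,300 = $483,876.
Rate = $483,876 / 26,882 units = $18 per unit.
Year 1: 1,864 × $18 = $33,552. Book value $596,624.
Year 2: 3,012 × $18 = $54,216. Book value $542,408.
Year 3: 2,044 × $18 = $36,792. Book value $505,616.
Year 4: 3,941 × $18 = $70,938. Book value $434,678.
Year 5: 5,338 × $18 = $96,084. Book value $338,594.
Year 6: 4,325 × $18 = $77,850. Book value $260,744.
Year 7: 1,469 × $18 = $26,442. Book value $234,302.

$234,302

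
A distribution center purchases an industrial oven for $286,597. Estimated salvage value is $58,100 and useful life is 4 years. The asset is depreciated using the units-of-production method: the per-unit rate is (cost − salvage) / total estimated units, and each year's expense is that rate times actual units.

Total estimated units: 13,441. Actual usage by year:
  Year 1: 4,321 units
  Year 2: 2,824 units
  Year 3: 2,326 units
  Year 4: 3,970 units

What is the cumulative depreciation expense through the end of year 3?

$161,007

Depreciable base = $286,597 − $58,100 = $228,497.
Rate = $228,497 / 13,441 units = $17 per unit.
Year 1: 4,321 × $17 = $73,457. Book value $213,140.
Year 2: 2,824 × $17 = $48,008. Book value $165,132.
Year 3: 2,326 × $17 = $39,542. Book value $125,590.
Accumulated through year 3 = $286,597 − $125,590 = $161,007.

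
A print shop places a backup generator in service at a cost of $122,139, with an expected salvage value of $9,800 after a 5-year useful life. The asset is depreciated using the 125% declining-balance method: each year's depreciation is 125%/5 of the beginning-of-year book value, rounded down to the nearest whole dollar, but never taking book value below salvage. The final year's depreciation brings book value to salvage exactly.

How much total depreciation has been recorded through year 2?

$53,435

Depreciable base = $122,139 − $9,800 = $112,339.
Year 1: ⌊$122,139 × 125%/5⌋ = $30,534. Book value $91,605.
Year 2: ⌊$91,605 × 125%/5⌋ = $22,901. Book value $68,704.
Accumulated through year 2 = $122,139 − $68,704 = $53,435.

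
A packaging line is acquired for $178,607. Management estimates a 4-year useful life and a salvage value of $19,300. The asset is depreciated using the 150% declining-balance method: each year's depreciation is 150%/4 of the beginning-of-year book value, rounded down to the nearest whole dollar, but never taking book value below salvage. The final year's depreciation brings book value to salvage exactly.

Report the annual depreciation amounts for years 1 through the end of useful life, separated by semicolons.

$66,977; $41,861; $26,163; $24,306

Depreciable base = $178,607 − $19,300 = $159,307.
Year 1: ⌊$178,607 × 150%/4⌋ = $66,977. Book value $111,630.
Year 2: ⌊$111,630 × 150%/4⌋ = $41,861. Book value $69,769.
Year 3: ⌊$69,769 × 150%/4⌋ = $26,163. Book value $43,606.
Year 4 (final): $43,606 − $19,300 = $24,306. Book value $19,300.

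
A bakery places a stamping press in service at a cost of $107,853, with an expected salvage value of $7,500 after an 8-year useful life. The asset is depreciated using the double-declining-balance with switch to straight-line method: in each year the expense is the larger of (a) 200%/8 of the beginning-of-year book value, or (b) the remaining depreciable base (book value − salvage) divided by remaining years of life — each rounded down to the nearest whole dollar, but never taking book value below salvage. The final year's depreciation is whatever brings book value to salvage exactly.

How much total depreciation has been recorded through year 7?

$94,504

Depreciable base = $107,853 − $7,500 = $100,353.
Year 1: DB = ⌊$107,853 × 200%/8⌋ = $26,963; SL = ⌊$100,353/8⌋ = $12,544 → take DB $26,963. Book value $80,890.
Year 2: DB = ⌊$80,890 × 200%/8⌋ = $20,222; SL = ⌊$73,390/7⌋ = $10,484 → take DB $20,222. Book value $60,668.
Year 3: DB = ⌊$60,668 × 200%/8⌋ = $15,167; SL = ⌊$53,168/6⌋ = $8,861 → take DB $15,167. Book value $45,501.
Year 4: DB = ⌊$45,501 × 200%/8⌋ = $11,375; SL = ⌊$38,001/5⌋ = $7,600 → take DB $11,375. Book value $34,126.
Year 5: DB = ⌊$34,126 × 200%/8⌋ = $8,531; SL = ⌊$26,626/4⌋ = $6,656 → take DB $8,531. Book value $25,595.
Year 6: DB = ⌊$25,595 × 200%/8⌋ = $6,398; SL = ⌊$18,095/3⌋ = $6,031 → take DB $6,398. Book value $19,197.
Year 7: DB = ⌊$19,197 × 200%/8⌋ = $4,799; SL = ⌊$11,697/2⌋ = $5,848 → take SL $5,848. Book value $13,349.
Accumulated through year 7 = $107,853 − $13,349 = $94,504.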